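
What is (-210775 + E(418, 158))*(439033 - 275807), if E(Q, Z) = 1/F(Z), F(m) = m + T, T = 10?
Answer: -412847510141/12 ≈ -3.4404e+10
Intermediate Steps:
F(m) = 10 + m (F(m) = m + 10 = 10 + m)
E(Q, Z) = 1/(10 + Z)
(-210775 + E(418, 158))*(439033 - 275807) = (-210775 + 1/(10 + 158))*(439033 - 275807) = (-210775 + 1/168)*163226 = -35410199/168*163226 = -412847510141/12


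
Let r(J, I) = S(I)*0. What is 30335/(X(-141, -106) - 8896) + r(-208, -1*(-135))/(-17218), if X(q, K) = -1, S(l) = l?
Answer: -30335/8897 ≈ -3.4096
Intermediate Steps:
r(J, I) = 0 (r(J, I) = I*0 = 0)
30335/(X(-141, -106) - 8896) + r(-208, -1*(-135))/(-17218) = 30335/(-1 - 8896) + 0/(-17218) = 30335/(-8897) + 0*(-1/17218) = 30335*(-1/8897) + 0 = -30335/8897 + 0 = -30335/8897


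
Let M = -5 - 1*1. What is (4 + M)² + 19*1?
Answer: 23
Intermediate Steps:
M = -6 (M = -5 - 1 = -6)
(4 + M)² + 19*1 = (4 - 6)² + 19*1 = (-2)² + 19 = 4 + 19 = 23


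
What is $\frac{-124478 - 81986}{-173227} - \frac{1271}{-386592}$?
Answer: $\frac{80037502205}{66968172384} \approx 1.1952$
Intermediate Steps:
$\frac{-124478 - 81986}{-173227} - \frac{1271}{-386592} = \left(-124478 - 81986\right) \left(- \frac{1}{173227}\right) - - \frac{1271}{386592} = \left(-206464\right) \left(- \frac{1}{173227}\right) + \frac{1271}{386592} = \frac{206464}{173227} + \frac{1271}{386592} = \frac{80037502205}{66968172384}$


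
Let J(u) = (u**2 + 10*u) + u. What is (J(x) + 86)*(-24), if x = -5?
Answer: -1344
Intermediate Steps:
J(u) = u**2 + 11*u
(J(x) + 86)*(-24) = (-5*(11 - 5) + 86)*(-24) = (-5*6 + 86)*(-24) = (-30 + 86)*(-24) = 56*(-24) = -1344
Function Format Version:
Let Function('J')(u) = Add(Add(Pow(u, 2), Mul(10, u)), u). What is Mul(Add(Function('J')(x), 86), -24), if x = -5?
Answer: -1344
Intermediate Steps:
Function('J')(u) = Add(Pow(u, 2), Mul(11, u))
Mul(Add(Function('J')(x), 86), -24) = Mul(Add(Mul(-5, Add(11, -5)), 86), -24) = Mul(Add(Mul(-5, 6), 86), -24) = Mul(Add(-30, 86), -24) = Mul(56, -24) = -1344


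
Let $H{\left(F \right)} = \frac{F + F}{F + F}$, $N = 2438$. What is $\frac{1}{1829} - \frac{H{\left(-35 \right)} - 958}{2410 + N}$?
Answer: $\frac{585067}{2955664} \approx 0.19795$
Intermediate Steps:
$H{\left(F \right)} = 1$ ($H{\left(F \right)} = \frac{2 F}{2 F} = 2 F \frac{1}{2 F} = 1$)
$\frac{1}{1829} - \frac{H{\left(-35 \right)} - 958}{2410 + N} = \frac{1}{1829} - \frac{1 - 958}{2410 + 2438} = \frac{1}{1829} - - \frac{957}{4848} = \frac{1}{1829} - \left(-957\right) \frac{1}{4848} = \frac{1}{1829} - - \frac{319}{1616} = \frac{1}{1829} + \frac{319}{1616} = \frac{585067}{2955664}$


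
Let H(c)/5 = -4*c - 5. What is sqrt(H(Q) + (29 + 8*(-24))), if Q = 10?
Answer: 2*I*sqrt(97) ≈ 19.698*I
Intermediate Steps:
H(c) = -25 - 20*c (H(c) = 5*(-4*c - 5) = 5*(-5 - 4*c) = -25 - 20*c)
sqrt(H(Q) + (29 + 8*(-24))) = sqrt((-25 - 20*10) + (29 + 8*(-24))) = sqrt((-25 - 200) + (29 - 192)) = sqrt(-225 - 163) = sqrt(-388) = 2*I*sqrt(97)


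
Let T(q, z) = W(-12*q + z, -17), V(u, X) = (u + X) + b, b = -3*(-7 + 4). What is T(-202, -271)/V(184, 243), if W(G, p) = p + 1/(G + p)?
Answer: -36311/931296 ≈ -0.038990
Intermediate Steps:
b = 9 (b = -3*(-3) = 9)
V(u, X) = 9 + X + u (V(u, X) = (u + X) + 9 = (X + u) + 9 = 9 + X + u)
T(q, z) = (290 - 17*z + 204*q)/(-17 + z - 12*q) (T(q, z) = (1 + (-17)² + (-12*q + z)*(-17))/((-12*q + z) - 17) = (1 + 289 + (z - 12*q)*(-17))/((z - 12*q) - 17) = (1 + 289 + (-17*z + 204*q))/(-17 + z - 12*q) = (290 - 17*z + 204*q)/(-17 + z - 12*q))
T(-202, -271)/V(184, 243) = ((-290 - 204*(-202) + 17*(-271))/(17 - 1*(-271) + 12*(-202)))/(9 + 243 + 184) = ((-290 + 41208 - 4607)/(17 + 271 - 2424))/436 = (36311/(-2136))*(1/436) = -1/2136*36311*(1/436) = -36311/2136*1/436 = -36311/931296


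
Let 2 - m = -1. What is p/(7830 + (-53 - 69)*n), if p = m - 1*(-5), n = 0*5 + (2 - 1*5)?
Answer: 2/2049 ≈ 0.00097609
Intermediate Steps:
m = 3 (m = 2 - 1*(-1) = 2 + 1 = 3)
n = -3 (n = 0 + (2 - 5) = 0 - 3 = -3)
p = 8 (p = 3 - 1*(-5) = 3 + 5 = 8)
p/(7830 + (-53 - 69)*n) = 8/(7830 + (-53 - 69)*(-3)) = 8/(7830 - 122*(-3)) = 8/(7830 + 366) = 8/8196 = 8*(1/8196) = 2/2049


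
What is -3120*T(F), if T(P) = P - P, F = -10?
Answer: 0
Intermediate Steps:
T(P) = 0
-3120*T(F) = -3120*0 = 0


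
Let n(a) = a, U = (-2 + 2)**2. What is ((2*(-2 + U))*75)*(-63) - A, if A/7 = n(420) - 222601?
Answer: 1574167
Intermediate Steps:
U = 0 (U = 0**2 = 0)
A = -1555267 (A = 7*(420 - 222601) = 7*(-222181) = -1555267)
((2*(-2 + U))*75)*(-63) - A = ((2*(-2 + 0))*75)*(-63) - 1*(-1555267) = ((2*(-2))*75)*(-63) + 1555267 = -4*75*(-63) + 1555267 = -300*(-63) + 1555267 = 18900 + 1555267 = 1574167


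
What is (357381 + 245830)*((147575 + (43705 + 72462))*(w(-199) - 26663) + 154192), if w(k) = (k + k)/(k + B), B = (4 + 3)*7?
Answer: -106033921902298404/25 ≈ -4.2414e+15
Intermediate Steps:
B = 49 (B = 7*7 = 49)
w(k) = 2*k/(49 + k) (w(k) = (k + k)/(k + 49) = (2*k)/(49 + k) = 2*k/(49 + k))
(357381 + 245830)*((147575 + (43705 + 72462))*(w(-199) - 26663) + 154192) = (357381 + 245830)*((147575 + (43705 + 72462))*(2*(-199)/(49 - 199) - 26663) + 154192) = 603211*((147575 + 116167)*(2*(-199)/(-150) - 26663) + 154192) = 603211*(263742*(2*(-199)*(-1/150) - 26663) + 154192) = 603211*(263742*(199/75 - 26663) + 154192) = 603211*(263742*(-1999526/75) + 154192) = 603211*(-175786328764/25 + 154192) = 603211*(-175782473964/25) = -106033921902298404/25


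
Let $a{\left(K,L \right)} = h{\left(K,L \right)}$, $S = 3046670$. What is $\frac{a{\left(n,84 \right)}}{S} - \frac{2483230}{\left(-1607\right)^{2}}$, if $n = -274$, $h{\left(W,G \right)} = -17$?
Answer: $- \frac{7565626245733}{7867869894830} \approx -0.96159$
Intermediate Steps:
$a{\left(K,L \right)} = -17$
$\frac{a{\left(n,84 \right)}}{S} - \frac{2483230}{\left(-1607\right)^{2}} = - \frac{17}{3046670} - \frac{2483230}{\left(-1607\right)^{2}} = \left(-17\right) \frac{1}{3046670} - \frac{2483230}{2582449} = - \frac{17}{3046670} - \frac{2483230}{2582449} = - \frac{7565626245733}{7867869894830}$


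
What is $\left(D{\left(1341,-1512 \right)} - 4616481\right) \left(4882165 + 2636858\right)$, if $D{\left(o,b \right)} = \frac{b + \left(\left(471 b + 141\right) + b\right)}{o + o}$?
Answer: $- \frac{10344602565628419}{298} \approx -3.4713 \cdot 10^{13}$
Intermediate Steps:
$D{\left(o,b \right)} = \frac{141 + 473 b}{2 o}$ ($D{\left(o,b \right)} = \frac{b + \left(\left(141 + 471 b\right) + b\right)}{2 o} = \left(b + \left(141 + 472 b\right)\right) \frac{1}{2 o} = \left(141 + 473 b\right) \frac{1}{2 o} = \frac{141 + 473 b}{2 o}$)
$\left(D{\left(1341,-1512 \right)} - 4616481\right) \left(4882165 + 2636858\right) = \left(\frac{141 + 473 \left(-1512\right)}{2 \cdot 1341} - 4616481\right) \left(4882165 + 2636858\right) = \left(\frac{1}{2} \cdot \frac{1}{1341} \left(141 - 715176\right) - 4616481\right) 7519023 = \left(\frac{1}{2} \cdot \frac{1}{1341} \left(-715035\right) - 4616481\right) 7519023 = \left(- \frac{238345}{894} - 4616481\right) 7519023 = \left(- \frac{4127372359}{894}\right) 7519023 = - \frac{10344602565628419}{298}$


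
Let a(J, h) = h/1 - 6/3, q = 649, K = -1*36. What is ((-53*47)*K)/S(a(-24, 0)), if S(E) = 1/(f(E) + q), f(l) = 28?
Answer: 60710652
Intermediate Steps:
K = -36
a(J, h) = -2 + h (a(J, h) = h*1 - 6*⅓ = h - 2 = -2 + h)
S(E) = 1/677 (S(E) = 1/(28 + 649) = 1/677)
((-53*47)*K)/S(a(-24, 0)) = (-53*47*(-36))/(1/677) = -2491*(-36)*677 = 89676*677 = 60710652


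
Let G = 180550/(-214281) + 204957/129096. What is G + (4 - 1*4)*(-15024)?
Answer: 2290012013/3073646664 ≈ 0.74505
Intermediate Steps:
G = 2290012013/3073646664 (G = 180550*(-1/214281) + 204957*(1/129096) = -180550/214281 + 22773/14344 = 2290012013/3073646664 ≈ 0.74505)
G + (4 - 1*4)*(-15024) = 2290012013/3073646664 + (4 - 1*4)*(-15024) = 2290012013/3073646664 + (4 - 4)*(-15024) = 2290012013/3073646664 + 0*(-15024) = 2290012013/3073646664 + 0 = 2290012013/3073646664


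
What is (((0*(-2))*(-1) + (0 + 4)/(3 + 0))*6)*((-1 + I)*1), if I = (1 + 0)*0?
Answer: -8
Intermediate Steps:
I = 0 (I = 1*0 = 0)
(((0*(-2))*(-1) + (0 + 4)/(3 + 0))*6)*((-1 + I)*1) = (((0*(-2))*(-1) + (0 + 4)/(3 + 0))*6)*((-1 + 0)*1) = ((0*(-1) + 4/3)*6)*(-1*1) = ((0 + 4*(1/3))*6)*(-1) = ((0 + 4/3)*6)*(-1) = ((4/3)*6)*(-1) = 8*(-1) = -8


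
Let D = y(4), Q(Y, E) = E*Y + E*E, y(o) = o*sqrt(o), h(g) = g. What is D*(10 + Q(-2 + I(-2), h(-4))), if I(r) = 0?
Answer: 272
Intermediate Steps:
y(o) = o**(3/2)
Q(Y, E) = E**2 + E*Y (Q(Y, E) = E*Y + E**2 = E**2 + E*Y)
D = 8 (D = 4**(3/2) = 8)
D*(10 + Q(-2 + I(-2), h(-4))) = 8*(10 - 4*(-4 + (-2 + 0))) = 8*(10 - 4*(-4 - 2)) = 8*(10 - 4*(-6)) = 8*(10 + 24) = 8*34 = 272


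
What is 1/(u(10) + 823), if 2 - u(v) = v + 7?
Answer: 1/808 ≈ 0.0012376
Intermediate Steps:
u(v) = -5 - v (u(v) = 2 - (v + 7) = 2 - (7 + v) = 2 + (-7 - v) = -5 - v)
1/(u(10) + 823) = 1/((-5 - 1*10) + 823) = 1/((-5 - 10) + 823) = 1/(-15 + 823) = 1/808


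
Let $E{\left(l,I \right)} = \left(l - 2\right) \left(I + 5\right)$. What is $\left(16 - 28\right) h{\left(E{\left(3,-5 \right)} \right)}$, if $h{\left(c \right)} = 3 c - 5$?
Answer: $60$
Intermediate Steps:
$E{\left(l,I \right)} = \left(-2 + l\right) \left(5 + I\right)$
$h{\left(c \right)} = -5 + 3 c$
$\left(16 - 28\right) h{\left(E{\left(3,-5 \right)} \right)} = \left(16 - 28\right) \left(-5 + 3 \left(-10 - -10 + 5 \cdot 3 - 15\right)\right) = - 12 \left(-5 + 3 \left(-10 + 10 + 15 - 15\right)\right) = - 12 \left(-5 + 3 \cdot 0\right) = - 12 \left(-5 + 0\right) = \left(-12\right) \left(-5\right) = 60$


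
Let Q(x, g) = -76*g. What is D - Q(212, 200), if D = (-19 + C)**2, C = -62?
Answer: 21761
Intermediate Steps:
D = 6561 (D = (-19 - 62)**2 = (-81)**2 = 6561)
D - Q(212, 200) = 6561 - (-76)*200 = 6561 - 1*(-15200) = 6561 + 15200 = 21761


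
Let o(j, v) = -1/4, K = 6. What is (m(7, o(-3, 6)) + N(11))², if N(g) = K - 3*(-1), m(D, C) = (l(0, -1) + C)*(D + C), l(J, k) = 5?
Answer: 431649/256 ≈ 1686.1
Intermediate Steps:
o(j, v) = -¼ (o(j, v) = -1*¼ = -¼)
m(D, C) = (5 + C)*(C + D) (m(D, C) = (5 + C)*(D + C) = (5 + C)*(C + D))
N(g) = 9 (N(g) = 6 - 3*(-1) = 6 + 3 = 9)
(m(7, o(-3, 6)) + N(11))² = (((-¼)² + 5*(-¼) + 5*7 - ¼*7) + 9)² = ((1/16 - 5/4 + 35 - 7/4) + 9)² = (513/16 + 9)² = (657/16)² = 431649/256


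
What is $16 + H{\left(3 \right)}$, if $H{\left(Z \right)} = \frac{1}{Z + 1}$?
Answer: $\frac{65}{4} \approx 16.25$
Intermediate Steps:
$H{\left(Z \right)} = \frac{1}{1 + Z}$
$16 + H{\left(3 \right)} = 16 + \frac{1}{1 + 3} = 16 + \frac{1}{4} = \frac{65}{4}$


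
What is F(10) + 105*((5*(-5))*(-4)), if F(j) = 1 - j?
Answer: 10491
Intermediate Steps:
F(10) + 105*((5*(-5))*(-4)) = (1 - 1*10) + 105*((5*(-5))*(-4)) = (1 - 10) + 105*(-25*(-4)) = -9 + 105*100 = -9 + 10500 = 10491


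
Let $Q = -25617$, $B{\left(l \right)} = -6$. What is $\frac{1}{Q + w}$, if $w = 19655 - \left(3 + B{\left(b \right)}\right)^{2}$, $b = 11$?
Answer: $- \frac{1}{5971} \approx -0.00016748$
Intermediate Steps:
$w = 19646$ ($w = 19655 - \left(3 - 6\right)^{2} = 19655 - \left(-3\right)^{2} = 19655 - 9 = 19646$)
$\frac{1}{Q + w} = \frac{1}{-25617 + 19646} = \frac{1}{-5971} = - \frac{1}{5971}$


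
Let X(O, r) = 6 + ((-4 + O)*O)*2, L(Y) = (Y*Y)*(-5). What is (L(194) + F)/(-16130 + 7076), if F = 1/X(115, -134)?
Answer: 4805364479/231202944 ≈ 20.784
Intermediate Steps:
L(Y) = -5*Y² (L(Y) = Y²*(-5) = -5*Y²)
X(O, r) = 6 + 2*O*(-4 + O) (X(O, r) = 6 + (O*(-4 + O))*2 = 6 + 2*O*(-4 + O))
F = 1/25536 (F = 1/(6 - 8*115 + 2*115²) = 1/(6 - 920 + 2*13225) = 1/(6 - 920 + 26450) = 1/25536 ≈ 3.9160e-5)
(L(194) + F)/(-16130 + 7076) = (-5*194² + 1/25536)/(-16130 + 7076) = (-5*37636 + 1/25536)/(-9054) = (-188180 + 1/25536)*(-1/9054) = -4805364479/25536*(-1/9054) = 4805364479/231202944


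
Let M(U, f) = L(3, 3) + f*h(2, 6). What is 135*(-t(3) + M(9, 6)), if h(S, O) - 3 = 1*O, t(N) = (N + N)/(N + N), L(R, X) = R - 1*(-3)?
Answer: 7965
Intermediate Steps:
L(R, X) = 3 + R (L(R, X) = R + 3 = 3 + R)
t(N) = 1 (t(N) = (2*N)/((2*N)) = (2*N)*(1/(2*N)) = 1)
h(S, O) = 3 + O (h(S, O) = 3 + 1*O = 3 + O)
M(U, f) = 6 + 9*f (M(U, f) = (3 + 3) + f*(3 + 6) = 6 + f*9 = 6 + 9*f)
135*(-t(3) + M(9, 6)) = 135*(-1*1 + (6 + 9*6)) = 135*(-1 + (6 + 54)) = 135*(-1 + 60) = 135*59 = 7965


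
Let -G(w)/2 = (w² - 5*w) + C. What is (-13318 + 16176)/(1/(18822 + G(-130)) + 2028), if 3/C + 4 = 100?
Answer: 372181621/264095278 ≈ 1.4093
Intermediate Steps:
C = 1/32 (C = 3/(-4 + 100) = 3/96 = 3*(1/96) = 1/32 ≈ 0.031250)
G(w) = -1/16 - 2*w² + 10*w (G(w) = -2*((w² - 5*w) + 1/32) = -2*(1/32 + w² - 5*w) = -1/16 - 2*w² + 10*w)
(-13318 + 16176)/(1/(18822 + G(-130)) + 2028) = (-13318 + 16176)/(1/(18822 + (-1/16 - 2*(-130)² + 10*(-130))) + 2028) = 2858/(1/(18822 + (-1/16 - 2*16900 - 1300)) + 2028) = 2858/(1/(18822 + (-1/16 - 33800 - 1300)) + 2028) = 2858/(1/(18822 - 561601/16) + 2028) = 2858/(1/(-260449/16) + 2028) = 2858/(-16/260449 + 2028) = 2858/(528190556/260449) = 2858*(260449/528190556) = 372181621/264095278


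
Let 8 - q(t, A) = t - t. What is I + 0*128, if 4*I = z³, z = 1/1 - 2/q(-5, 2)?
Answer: 27/256 ≈ 0.10547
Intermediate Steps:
q(t, A) = 8 (q(t, A) = 8 - (t - t) = 8 - 1*0 = 8 + 0 = 8)
z = ¾ (z = 1/1 - 2/8 = 1*1 - 2*⅛ = 1 - ¼ = ¾ ≈ 0.75000)
I = 27/256 (I = (¾)³/4 = (¼)*(27/64) = 27/256 ≈ 0.10547)
I + 0*128 = 27/256 + 0*128 = 27/256 + 0 = 27/256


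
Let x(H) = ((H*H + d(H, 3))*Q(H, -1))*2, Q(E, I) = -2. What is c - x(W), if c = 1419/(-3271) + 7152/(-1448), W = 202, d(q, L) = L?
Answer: 96636119515/592051 ≈ 1.6322e+5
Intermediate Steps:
c = -3181113/592051 (c = 1419*(-1/3271) + 7152*(-1/1448) = -1419/3271 - 894/181 = -3181113/592051 ≈ -5.3730)
x(H) = -12 - 4*H² (x(H) = ((H*H + 3)*(-2))*2 = ((H² + 3)*(-2))*2 = ((3 + H²)*(-2))*2 = (-6 - 2*H²)*2 = -12 - 4*H²)
c - x(W) = -3181113/592051 - (-12 - 4*202²) = -3181113/592051 - (-12 - 4*40804) = -3181113/592051 - (-12 - 163216) = -3181113/592051 - 1*(-163228) = -3181113/592051 + 163228 = 96636119515/592051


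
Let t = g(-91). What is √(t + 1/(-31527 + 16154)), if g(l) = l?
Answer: 4*I*√1344122882/15373 ≈ 9.5394*I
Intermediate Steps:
t = -91
√(t + 1/(-31527 + 16154)) = √(-91 + 1/(-31527 + 16154)) = √(-91 + 1/(-15373)) = √(-91 - 1/15373) = √(-1398944/15373) = 4*I*√1344122882/15373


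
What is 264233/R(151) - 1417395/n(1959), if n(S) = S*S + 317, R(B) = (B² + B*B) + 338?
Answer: 474505299617/88158814060 ≈ 5.3824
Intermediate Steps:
R(B) = 338 + 2*B² (R(B) = (B² + B²) + 338 = 2*B² + 338 = 338 + 2*B²)
n(S) = 317 + S² (n(S) = S² + 317 = 317 + S²)
264233/R(151) - 1417395/n(1959) = 264233/(338 + 2*151²) - 1417395/(317 + 1959²) = 264233/(338 + 2*22801) - 1417395/(317 + 3837681) = 264233/(338 + 45602) - 1417395/3837998 = 264233/45940 - 1417395*1/3837998 = 264233*(1/45940) - 1417395/3837998 = 264233/45940 - 1417395/3837998 = 474505299617/88158814060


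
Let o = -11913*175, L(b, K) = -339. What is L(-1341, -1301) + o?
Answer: -2085114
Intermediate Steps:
o = -2084775
L(-1341, -1301) + o = -339 - 2084775 = -2085114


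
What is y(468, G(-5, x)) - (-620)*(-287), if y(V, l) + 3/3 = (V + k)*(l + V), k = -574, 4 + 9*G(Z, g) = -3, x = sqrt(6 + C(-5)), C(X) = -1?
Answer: -2047199/9 ≈ -2.2747e+5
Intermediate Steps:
x = sqrt(5) (x = sqrt(6 - 1) = sqrt(5) ≈ 2.2361)
G(Z, g) = -7/9 (G(Z, g) = -4/9 + (1/9)*(-3) = -4/9 - 1/3 = -7/9)
y(V, l) = -1 + (-574 + V)*(V + l) (y(V, l) = -1 + (V - 574)*(l + V) = -1 + (-574 + V)*(V + l))
y(468, G(-5, x)) - (-620)*(-287) = (-1 + 468**2 - 574*468 - 574*(-7/9) + 468*(-7/9)) - (-620)*(-287) = (-1 + 219024 - 268632 + 4018/9 - 364) - 1*177940 = -445739/9 - 177940 = -2047199/9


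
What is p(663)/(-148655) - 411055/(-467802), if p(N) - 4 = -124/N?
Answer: 13503895005373/15368584494510 ≈ 0.87867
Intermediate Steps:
p(N) = 4 - 124/N
p(663)/(-148655) - 411055/(-467802) = (4 - 124/663)/(-148655) - 411055/(-467802) = (4 - 124*1/663)*(-1/148655) - 411055*(-1/467802) = (4 - 124/663)*(-1/148655) + 411055/467802 = (2528/663)*(-1/148655) + 411055/467802 = -2528/98558265 + 411055/467802 = 13503895005373/15368584494510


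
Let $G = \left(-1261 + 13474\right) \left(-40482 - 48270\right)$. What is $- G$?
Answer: $1083928176$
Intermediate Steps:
$G = -1083928176$ ($G = 12213 \left(-88752\right) = -1083928176$)
$- G = \left(-1\right) \left(-1083928176\right) = 1083928176$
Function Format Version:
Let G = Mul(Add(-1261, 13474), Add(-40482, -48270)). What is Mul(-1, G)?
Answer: 1083928176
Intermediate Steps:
G = -1083928176 (G = Mul(12213, -88752) = -1083928176)
Mul(-1, G) = Mul(-1, -1083928176) = 1083928176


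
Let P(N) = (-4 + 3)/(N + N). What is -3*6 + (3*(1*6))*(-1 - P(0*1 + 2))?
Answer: -63/2 ≈ -31.500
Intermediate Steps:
P(N) = -1/(2*N)
-3*6 + (3*(1*6))*(-1 - P(0*1 + 2)) = -3*6 + (3*(1*6))*(-1 - (-1)/(2*(0*1 + 2))) = -18 + (3*6)*(-1 - (-1)/(2*(0 + 2))) = -18 + 18*(-1 - (-1)/(2*2)) = -18 + 18*(-1 - 1*(-1/4)) = -18 + 18*(-1 + 1/4) = -18 + 18*(-3/4) = -18 - 27/2 = -63/2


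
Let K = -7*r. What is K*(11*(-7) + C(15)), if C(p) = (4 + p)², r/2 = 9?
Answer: -35784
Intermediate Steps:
r = 18 (r = 2*9 = 18)
K = -126 (K = -7*18 = -126)
K*(11*(-7) + C(15)) = -126*(11*(-7) + (4 + 15)²) = -126*(-77 + 19²) = -126*(-77 + 361) = -126*284 = -35784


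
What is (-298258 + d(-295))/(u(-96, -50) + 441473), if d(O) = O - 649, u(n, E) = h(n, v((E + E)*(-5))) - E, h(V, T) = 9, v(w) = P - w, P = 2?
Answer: -149601/220766 ≈ -0.67764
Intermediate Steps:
v(w) = 2 - w
u(n, E) = 9 - E
d(O) = -649 + O
(-298258 + d(-295))/(u(-96, -50) + 441473) = (-298258 + (-649 - 295))/((9 - 1*(-50)) + 441473) = (-298258 - 944)/((9 + 50) + 441473) = -299202/(59 + 441473) = -299202/441532 = -299202*1/441532 = -149601/220766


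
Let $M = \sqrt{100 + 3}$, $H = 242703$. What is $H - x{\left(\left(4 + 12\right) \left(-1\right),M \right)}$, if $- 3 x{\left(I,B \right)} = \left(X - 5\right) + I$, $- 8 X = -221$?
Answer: $\frac{5824925}{24} \approx 2.4271 \cdot 10^{5}$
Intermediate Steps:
$X = \frac{221}{8}$ ($X = \left(- \frac{1}{8}\right) \left(-221\right) = \frac{221}{8} \approx 27.625$)
$M = \sqrt{103} \approx 10.149$
$x{\left(I,B \right)} = - \frac{181}{24} - \frac{I}{3}$ ($x{\left(I,B \right)} = - \frac{\left(\frac{221}{8} - 5\right) + I}{3} = - \frac{\frac{181}{8} + I}{3} = - \frac{181}{24} - \frac{I}{3}$)
$H - x{\left(\left(4 + 12\right) \left(-1\right),M \right)} = 242703 - \left(- \frac{181}{24} - \frac{\left(4 + 12\right) \left(-1\right)}{3}\right) = 242703 - \left(- \frac{181}{24} - \frac{16 \left(-1\right)}{3}\right) = 242703 - \left(- \frac{181}{24} - - \frac{16}{3}\right) = 242703 - \left(- \frac{181}{24} + \frac{16}{3}\right) = 242703 - - \frac{53}{24} = 242703 + \frac{53}{24} = \frac{5824925}{24}$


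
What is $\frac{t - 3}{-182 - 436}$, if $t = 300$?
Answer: $- \frac{99}{206} \approx -0.48058$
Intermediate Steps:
$\frac{t - 3}{-182 - 436} = \frac{300 - 3}{-182 - 436} = \frac{297}{-618} = 297 \left(- \frac{1}{618}\right) = - \frac{99}{206}$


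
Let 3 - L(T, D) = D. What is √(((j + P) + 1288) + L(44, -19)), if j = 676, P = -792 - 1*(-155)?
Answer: √1349 ≈ 36.729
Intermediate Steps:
P = -637 (P = -792 + 155 = -637)
L(T, D) = 3 - D
√(((j + P) + 1288) + L(44, -19)) = √(((676 - 637) + 1288) + (3 - 1*(-19))) = √((39 + 1288) + (3 + 19)) = √(1327 + 22) = √1349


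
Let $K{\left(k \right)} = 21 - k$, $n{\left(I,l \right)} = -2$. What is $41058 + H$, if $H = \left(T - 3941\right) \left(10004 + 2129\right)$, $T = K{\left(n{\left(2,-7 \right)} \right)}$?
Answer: $-47496036$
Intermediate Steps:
$T = 23$ ($T = 21 - -2 = 21 + 2 = 23$)
$H = -47537094$ ($H = \left(23 - 3941\right) \left(10004 + 2129\right) = \left(-3918\right) 12133 = -47537094$)
$41058 + H = 41058 - 47537094 = -47496036$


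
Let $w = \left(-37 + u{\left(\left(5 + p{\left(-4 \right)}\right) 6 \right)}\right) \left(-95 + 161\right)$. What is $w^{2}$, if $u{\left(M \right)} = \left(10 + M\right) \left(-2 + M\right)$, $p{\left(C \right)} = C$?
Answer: $3175524$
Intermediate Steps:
$u{\left(M \right)} = \left(-2 + M\right) \left(10 + M\right)$
$w = 1782$ ($w = \left(-37 + \left(-20 + \left(\left(5 - 4\right) 6\right)^{2} + 8 \left(5 - 4\right) 6\right)\right) \left(-95 + 161\right) = \left(-37 + \left(-20 + \left(1 \cdot 6\right)^{2} + 8 \cdot 1 \cdot 6\right)\right) 66 = \left(-37 + \left(-20 + 6^{2} + 8 \cdot 6\right)\right) 66 = \left(-37 + \left(-20 + 36 + 48\right)\right) 66 = \left(-37 + 64\right) 66 = 27 \cdot 66 = 1782$)
$w^{2} = 1782^{2} = 3175524$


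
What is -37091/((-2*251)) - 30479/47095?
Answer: 1731500187/23641690 ≈ 73.239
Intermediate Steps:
-37091/((-2*251)) - 30479/47095 = -37091/(-502) - 30479*1/47095 = -37091*(-1/502) - 30479/47095 = 37091/502 - 30479/47095 = 1731500187/23641690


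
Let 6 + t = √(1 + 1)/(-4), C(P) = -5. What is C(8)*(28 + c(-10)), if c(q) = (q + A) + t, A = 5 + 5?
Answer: -110 + 5*√2/4 ≈ -108.23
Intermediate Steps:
t = -6 - √2/4 (t = -6 + √(1 + 1)/(-4) = -6 + √2*(-¼) = -6 - √2/4 ≈ -6.3536)
A = 10
c(q) = 4 + q - √2/4 (c(q) = (q + 10) + (-6 - √2/4) = (10 + q) + (-6 - √2/4) = 4 + q - √2/4)
C(8)*(28 + c(-10)) = -5*(28 + (4 - 10 - √2/4)) = -5*(28 + (-6 - √2/4)) = -5*(22 - √2/4) = -110 + 5*√2/4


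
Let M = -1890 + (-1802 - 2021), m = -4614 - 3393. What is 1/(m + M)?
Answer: -1/13720 ≈ -7.2886e-5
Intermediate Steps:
m = -8007
M = -5713 (M = -1890 - 3823 = -5713)
1/(m + M) = 1/(-8007 - 5713) = 1/(-13720) = -1/13720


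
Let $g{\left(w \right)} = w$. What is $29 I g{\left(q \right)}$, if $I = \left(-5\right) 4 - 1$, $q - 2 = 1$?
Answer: $-1827$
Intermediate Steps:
$q = 3$ ($q = 2 + 1 = 3$)
$I = -21$ ($I = -20 - 1 = -21$)
$29 I g{\left(q \right)} = 29 \left(-21\right) 3 = \left(-609\right) 3 = -1827$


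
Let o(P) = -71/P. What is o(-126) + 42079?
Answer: 5302025/126 ≈ 42080.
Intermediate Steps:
o(-126) + 42079 = -71/(-126) + 42079 = -71*(-1/126) + 42079 = 71/126 + 42079 = 5302025/126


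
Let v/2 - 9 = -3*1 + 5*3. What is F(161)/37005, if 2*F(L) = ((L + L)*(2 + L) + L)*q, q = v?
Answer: 368529/12335 ≈ 29.877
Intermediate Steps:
v = 42 (v = 18 + 2*(-3*1 + 5*3) = 18 + 2*(-3 + 15) = 18 + 2*12 = 18 + 24 = 42)
q = 42
F(L) = 21*L + 42*L*(2 + L) (F(L) = (((L + L)*(2 + L) + L)*42)/2 = (((2*L)*(2 + L) + L)*42)/2 = ((2*L*(2 + L) + L)*42)/2 = ((L + 2*L*(2 + L))*42)/2 = (42*L + 84*L*(2 + L))/2 = 21*L + 42*L*(2 + L))
F(161)/37005 = (21*161*(5 + 2*161))/37005 = (21*161*(5 + 322))*(1/37005) = (21*161*327)*(1/37005) = 1105587*(1/37005) = 368529/12335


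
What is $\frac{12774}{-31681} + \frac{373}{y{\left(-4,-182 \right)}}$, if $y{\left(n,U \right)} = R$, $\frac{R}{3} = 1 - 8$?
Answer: $- \frac{12085267}{665301} \approx -18.165$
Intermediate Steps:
$R = -21$ ($R = 3 \left(1 - 8\right) = 3 \left(-7\right) = -21$)
$y{\left(n,U \right)} = -21$
$\frac{12774}{-31681} + \frac{373}{y{\left(-4,-182 \right)}} = \frac{12774}{-31681} + \frac{373}{-21} = 12774 \left(- \frac{1}{31681}\right) + 373 \left(- \frac{1}{21}\right) = - \frac{12774}{31681} - \frac{373}{21} = - \frac{12085267}{665301}$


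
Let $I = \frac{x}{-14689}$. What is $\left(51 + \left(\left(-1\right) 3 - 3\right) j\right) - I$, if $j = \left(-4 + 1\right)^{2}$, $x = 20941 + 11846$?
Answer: $- \frac{11280}{14689} \approx -0.76792$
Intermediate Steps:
$x = 32787$
$j = 9$ ($j = \left(-3\right)^{2} = 9$)
$I = - \frac{32787}{14689}$ ($I = \frac{32787}{-14689} = 32787 \left(- \frac{1}{14689}\right) = - \frac{32787}{14689} \approx -2.2321$)
$\left(51 + \left(\left(-1\right) 3 - 3\right) j\right) - I = \left(51 + \left(\left(-1\right) 3 - 3\right) 9\right) - - \frac{32787}{14689} = \left(51 + \left(-3 - 3\right) 9\right) + \frac{32787}{14689} = \left(51 - 54\right) + \frac{32787}{14689} = -3 + \frac{32787}{14689} = - \frac{11280}{14689}$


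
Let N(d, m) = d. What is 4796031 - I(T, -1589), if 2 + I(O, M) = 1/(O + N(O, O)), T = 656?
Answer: 6292395295/1312 ≈ 4.7960e+6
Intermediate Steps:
I(O, M) = -2 + 1/(2*O) (I(O, M) = -2 + 1/(O + O) = -2 + 1/(2*O))
4796031 - I(T, -1589) = 4796031 - (-2 + (½)/656) = 4796031 - (-2 + (½)*(1/656)) = 4796031 - (-2 + 1/1312) = 4796031 - 1*(-2623/1312) = 4796031 + 2623/1312 = 6292395295/1312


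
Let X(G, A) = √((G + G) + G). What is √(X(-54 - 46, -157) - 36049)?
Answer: √(-36049 + 10*I*√3) ≈ 0.0456 + 189.87*I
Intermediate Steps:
X(G, A) = √3*√G (X(G, A) = √(2*G + G) = √(3*G) = √3*√G)
√(X(-54 - 46, -157) - 36049) = √(√3*√(-54 - 46) - 36049) = √(√3*√(-100) - 36049) = √(√3*(10*I) - 36049) = √(10*I*√3 - 36049) = √(-36049 + 10*I*√3)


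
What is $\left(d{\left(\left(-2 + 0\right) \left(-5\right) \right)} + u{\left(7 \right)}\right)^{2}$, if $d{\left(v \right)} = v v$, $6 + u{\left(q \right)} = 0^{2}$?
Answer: $8836$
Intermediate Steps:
$u{\left(q \right)} = -6$ ($u{\left(q \right)} = -6 + 0^{2} = -6 + 0 = -6$)
$d{\left(v \right)} = v^{2}$
$\left(d{\left(\left(-2 + 0\right) \left(-5\right) \right)} + u{\left(7 \right)}\right)^{2} = \left(\left(\left(-2 + 0\right) \left(-5\right)\right)^{2} - 6\right)^{2} = \left(\left(\left(-2\right) \left(-5\right)\right)^{2} - 6\right)^{2} = \left(10^{2} - 6\right)^{2} = \left(100 - 6\right)^{2} = 94^{2} = 8836$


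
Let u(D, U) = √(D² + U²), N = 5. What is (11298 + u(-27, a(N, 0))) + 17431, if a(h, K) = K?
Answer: 28756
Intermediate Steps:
(11298 + u(-27, a(N, 0))) + 17431 = (11298 + √((-27)² + 0²)) + 17431 = (11298 + √(729 + 0)) + 17431 = (11298 + √729) + 17431 = (11298 + 27) + 17431 = 11325 + 17431 = 28756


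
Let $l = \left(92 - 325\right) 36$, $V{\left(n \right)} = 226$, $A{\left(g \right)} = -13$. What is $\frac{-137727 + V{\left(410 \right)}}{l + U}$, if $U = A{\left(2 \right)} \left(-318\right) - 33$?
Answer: $\frac{137501}{4287} \approx 32.074$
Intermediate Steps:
$l = -8388$ ($l = \left(-233\right) 36 = -8388$)
$U = 4101$ ($U = \left(-13\right) \left(-318\right) - 33 = 4134 - 33 = 4101$)
$\frac{-137727 + V{\left(410 \right)}}{l + U} = \frac{-137727 + 226}{-8388 + 4101} = - \frac{137501}{-4287} = \left(-137501\right) \left(- \frac{1}{4287}\right) = \frac{137501}{4287}$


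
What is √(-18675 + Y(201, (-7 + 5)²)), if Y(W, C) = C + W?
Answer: I*√18470 ≈ 135.9*I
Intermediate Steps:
√(-18675 + Y(201, (-7 + 5)²)) = √(-18675 + ((-7 + 5)² + 201)) = √(-18675 + ((-2)² + 201)) = √(-18675 + (4 + 201)) = √(-18675 + 205) = √(-18470) = I*√18470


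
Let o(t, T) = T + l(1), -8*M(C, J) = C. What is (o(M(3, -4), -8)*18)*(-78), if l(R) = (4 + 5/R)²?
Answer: -102492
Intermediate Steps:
M(C, J) = -C/8
o(t, T) = 81 + T (o(t, T) = T + (5 + 4*1)²/1² = T + 1*(5 + 4)² = T + 1*9² = T + 1*81 = T + 81 = 81 + T)
(o(M(3, -4), -8)*18)*(-78) = ((81 - 8)*18)*(-78) = (73*18)*(-78) = 1314*(-78) = -102492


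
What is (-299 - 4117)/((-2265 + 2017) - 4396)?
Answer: 368/387 ≈ 0.95090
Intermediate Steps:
(-299 - 4117)/((-2265 + 2017) - 4396) = -4416/(-248 - 4396) = -4416/(-4644) = -4416*(-1/4644) = 368/387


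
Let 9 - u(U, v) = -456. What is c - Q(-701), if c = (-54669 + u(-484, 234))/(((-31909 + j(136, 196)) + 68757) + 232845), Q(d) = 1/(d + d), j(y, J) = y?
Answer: -25241393/126100086 ≈ -0.20017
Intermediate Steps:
u(U, v) = 465 (u(U, v) = 9 - 1*(-456) = 9 + 456 = 465)
Q(d) = 1/(2*d)
c = -18068/89943 (c = (-54669 + 465)/(((-31909 + 136) + 68757) + 232845) = -54204/((-31773 + 68757) + 232845) = -54204/(36984 + 232845) = -54204/269829 = -54204*1/269829 = -18068/89943 ≈ -0.20088)
c - Q(-701) = -18068/89943 - 1/(2*(-701)) = -18068/89943 - (-1)/(2*701) = -18068/89943 - 1*(-1/1402) = -18068/89943 + 1/1402 = -25241393/126100086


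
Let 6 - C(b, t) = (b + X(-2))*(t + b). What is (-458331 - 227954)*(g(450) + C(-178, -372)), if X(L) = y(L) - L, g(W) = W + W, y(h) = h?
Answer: 66565527290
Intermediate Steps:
g(W) = 2*W
X(L) = 0 (X(L) = L - L = 0)
C(b, t) = 6 - b*(b + t) (C(b, t) = 6 - (b + 0)*(t + b) = 6 - b*(b + t))
(-458331 - 227954)*(g(450) + C(-178, -372)) = (-458331 - 227954)*(2*450 + (6 - 1*(-178)² - 1*(-178)*(-372))) = -686285*(900 + (6 - 1*31684 - 66216)) = -686285*(900 + (6 - 31684 - 66216)) = -686285*(900 - 97894) = -686285*(-96994) = 66565527290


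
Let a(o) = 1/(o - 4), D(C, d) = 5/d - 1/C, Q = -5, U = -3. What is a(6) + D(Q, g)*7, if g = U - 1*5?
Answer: -99/40 ≈ -2.4750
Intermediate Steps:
g = -8 (g = -3 - 1*5 = -3 - 5 = -8)
D(C, d) = -1/C + 5/d
a(o) = 1/(-4 + o)
a(6) + D(Q, g)*7 = 1/(-4 + 6) + (-1/(-5) + 5/(-8))*7 = 1/2 + (-1*(-⅕) + 5*(-⅛))*7 = ½ + (⅕ - 5/8)*7 = ½ - 17/40*7 = ½ - 119/40 = -99/40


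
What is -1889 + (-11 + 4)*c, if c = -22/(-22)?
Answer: -1896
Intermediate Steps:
c = 1 (c = -22*(-1/22) = 1)
-1889 + (-11 + 4)*c = -1889 + (-11 + 4)*1 = -1889 - 7*1 = -1889 - 7 = -1896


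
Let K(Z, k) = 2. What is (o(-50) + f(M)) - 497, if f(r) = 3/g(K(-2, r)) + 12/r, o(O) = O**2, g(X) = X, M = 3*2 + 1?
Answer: 28087/14 ≈ 2006.2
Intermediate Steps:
M = 7 (M = 6 + 1 = 7)
f(r) = 3/2 + 12/r
(o(-50) + f(M)) - 497 = ((-50)**2 + (3/2 + 12/7)) - 497 = (2500 + (3/2 + 12*(1/7))) - 497 = (2500 + (3/2 + 12/7)) - 497 = (2500 + 45/14) - 497 = 35045/14 - 497 = 28087/14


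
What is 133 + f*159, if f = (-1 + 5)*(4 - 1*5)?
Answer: -503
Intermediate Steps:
f = -4 (f = 4*(4 - 5) = 4*(-1) = -4)
133 + f*159 = 133 - 4*159 = 133 - 636 = -503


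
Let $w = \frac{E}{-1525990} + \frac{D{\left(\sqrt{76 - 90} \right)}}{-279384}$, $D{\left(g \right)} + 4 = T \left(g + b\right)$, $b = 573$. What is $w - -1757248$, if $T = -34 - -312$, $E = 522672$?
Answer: $\frac{187294946408284633}{106584297540} - \frac{139 i \sqrt{14}}{139692} \approx 1.7572 \cdot 10^{6} - 0.0037231 i$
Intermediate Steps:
$T = 278$ ($T = -34 + 312 = 278$)
$D{\left(g \right)} = 159290 + 278 g$ ($D{\left(g \right)} = -4 + 278 \left(g + 573\right) = -4 + 278 \left(573 + g\right) = -4 + \left(159294 + 278 g\right) = 159290 + 278 g$)
$w = - \frac{97275285287}{106584297540} - \frac{139 i \sqrt{14}}{139692}$ ($w = \frac{522672}{-1525990} + \frac{159290 + 278 \sqrt{76 - 90}}{-279384} = 522672 \left(- \frac{1}{1525990}\right) + \left(159290 + 278 \sqrt{-14}\right) \left(- \frac{1}{279384}\right) = - \frac{261336}{762995} + \left(159290 + 278 i \sqrt{14}\right) \left(- \frac{1}{279384}\right) = - \frac{261336}{762995} - \left(\frac{79645}{139692} + \frac{139 i \sqrt{14}}{139692}\right) = - \frac{97275285287}{106584297540} - \frac{139 i \sqrt{14}}{139692} \approx -0.91266 - 0.0037231 i$)
$w - -1757248 = \left(- \frac{97275285287}{106584297540} - \frac{139 i \sqrt{14}}{139692}\right) - -1757248 = \left(- \frac{97275285287}{106584297540} - \frac{139 i \sqrt{14}}{139692}\right) + 1757248 = \frac{187294946408284633}{106584297540} - \frac{139 i \sqrt{14}}{139692}$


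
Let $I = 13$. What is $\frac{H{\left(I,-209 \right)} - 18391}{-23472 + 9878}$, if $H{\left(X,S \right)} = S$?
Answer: $\frac{9300}{6797} \approx 1.3682$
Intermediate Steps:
$\frac{H{\left(I,-209 \right)} - 18391}{-23472 + 9878} = \frac{-209 - 18391}{-23472 + 9878} = - \frac{18600}{-13594} = \left(-18600\right) \left(- \frac{1}{13594}\right) = \frac{9300}{6797}$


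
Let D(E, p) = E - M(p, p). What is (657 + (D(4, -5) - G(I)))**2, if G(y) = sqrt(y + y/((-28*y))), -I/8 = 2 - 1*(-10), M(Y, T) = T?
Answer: (9324 - I*sqrt(18823))**2/196 ≈ 4.4346e+5 - 13053.0*I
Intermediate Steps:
D(E, p) = E - p
I = -96 (I = -8*(2 - 1*(-10)) = -8*(2 + 10) = -8*12 = -96)
G(y) = sqrt(-1/28 + y) (G(y) = sqrt(y + y*(-1/(28*y))) = sqrt(y - 1/28) = sqrt(-1/28 + y))
(657 + (D(4, -5) - G(I)))**2 = (657 + ((4 - 1*(-5)) - sqrt(-7 + 196*(-96))/14))**2 = (657 + ((4 + 5) - sqrt(-7 - 18816)/14))**2 = (657 + (9 - sqrt(-18823)/14))**2 = (657 + (9 - I*sqrt(18823)/14))**2 = (666 - I*sqrt(18823)/14)**2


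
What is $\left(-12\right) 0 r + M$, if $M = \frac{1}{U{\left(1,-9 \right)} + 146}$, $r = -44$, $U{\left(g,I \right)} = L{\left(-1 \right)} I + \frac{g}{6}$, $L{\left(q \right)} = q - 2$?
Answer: $\frac{6}{1039} \approx 0.0057748$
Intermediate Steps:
$L{\left(q \right)} = -2 + q$
$U{\left(g,I \right)} = - 3 I + \frac{g}{6}$ ($U{\left(g,I \right)} = \left(-2 - 1\right) I + \frac{g}{6} = - 3 I + g \frac{1}{6} = - 3 I + \frac{g}{6}$)
$M = \frac{6}{1039}$ ($M = \frac{1}{\left(\left(-3\right) \left(-9\right) + \frac{1}{6} \cdot 1\right) + 146} = \frac{1}{\left(27 + \frac{1}{6}\right) + 146} = \frac{1}{\frac{163}{6} + 146} = \frac{1}{\frac{1039}{6}} = \frac{6}{1039} \approx 0.0057748$)
$\left(-12\right) 0 r + M = \left(-12\right) 0 \left(-44\right) + \frac{6}{1039} = 0 \left(-44\right) + \frac{6}{1039} = 0 + \frac{6}{1039} = \frac{6}{1039}$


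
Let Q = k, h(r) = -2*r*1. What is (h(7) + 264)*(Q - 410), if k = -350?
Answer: -190000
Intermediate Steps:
h(r) = -2*r
Q = -350
(h(7) + 264)*(Q - 410) = (-2*7 + 264)*(-350 - 410) = (-14 + 264)*(-760) = 250*(-760) = -190000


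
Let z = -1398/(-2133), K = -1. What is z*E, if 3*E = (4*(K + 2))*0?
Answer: 0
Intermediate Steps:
E = 0 (E = ((4*(-1 + 2))*0)/3 = ((4*1)*0)/3 = (4*0)/3 = (⅓)*0 = 0)
z = 466/711 (z = -1398*(-1/2133) = 466/711 ≈ 0.65541)
z*E = (466/711)*0 = 0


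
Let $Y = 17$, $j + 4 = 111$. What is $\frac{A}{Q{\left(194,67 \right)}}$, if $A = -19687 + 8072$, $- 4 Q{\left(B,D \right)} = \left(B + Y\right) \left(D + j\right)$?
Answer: $\frac{23230}{18357} \approx 1.2655$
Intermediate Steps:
$j = 107$ ($j = -4 + 111 = 107$)
$Q{\left(B,D \right)} = - \frac{\left(17 + B\right) \left(107 + D\right)}{4}$ ($Q{\left(B,D \right)} = - \frac{\left(B + 17\right) \left(D + 107\right)}{4} = - \frac{\left(17 + B\right) \left(107 + D\right)}{4}$)
$A = -11615$
$\frac{A}{Q{\left(194,67 \right)}} = - \frac{11615}{- \frac{1819}{4} - \frac{10379}{2} - \frac{1139}{4} - \frac{97}{2} \cdot 67} = - \frac{11615}{- \frac{1819}{4} - \frac{10379}{2} - \frac{1139}{4} - \frac{6499}{2}} = - \frac{11615}{- \frac{18357}{2}} = \left(-11615\right) \left(- \frac{2}{18357}\right) = \frac{23230}{18357}$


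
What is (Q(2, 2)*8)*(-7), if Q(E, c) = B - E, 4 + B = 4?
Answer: 112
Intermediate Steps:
B = 0 (B = -4 + 4 = 0)
Q(E, c) = -E (Q(E, c) = 0 - E = -E)
(Q(2, 2)*8)*(-7) = (-1*2*8)*(-7) = -2*8*(-7) = -16*(-7) = 112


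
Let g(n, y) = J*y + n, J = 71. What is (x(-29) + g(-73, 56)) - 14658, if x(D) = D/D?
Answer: -10754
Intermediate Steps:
g(n, y) = n + 71*y (g(n, y) = 71*y + n = n + 71*y)
x(D) = 1
(x(-29) + g(-73, 56)) - 14658 = (1 + (-73 + 71*56)) - 14658 = (1 + (-73 + 3976)) - 14658 = (1 + 3903) - 14658 = 3904 - 14658 = -10754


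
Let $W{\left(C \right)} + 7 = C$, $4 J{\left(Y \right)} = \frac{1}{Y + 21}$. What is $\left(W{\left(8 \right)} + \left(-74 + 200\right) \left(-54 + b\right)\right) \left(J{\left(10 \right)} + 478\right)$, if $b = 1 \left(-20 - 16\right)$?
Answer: $- \frac{672096547}{124} \approx -5.4201 \cdot 10^{6}$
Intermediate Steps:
$J{\left(Y \right)} = \frac{1}{4 \left(21 + Y\right)}$ ($J{\left(Y \right)} = \frac{1}{4 \left(Y + 21\right)} = \frac{1}{4 \left(21 + Y\right)}$)
$b = -36$ ($b = 1 \left(-36\right) = -36$)
$W{\left(C \right)} = -7 + C$
$\left(W{\left(8 \right)} + \left(-74 + 200\right) \left(-54 + b\right)\right) \left(J{\left(10 \right)} + 478\right) = \left(\left(-7 + 8\right) + \left(-74 + 200\right) \left(-54 - 36\right)\right) \left(\frac{1}{4 \left(21 + 10\right)} + 478\right) = \left(1 + 126 \left(-90\right)\right) \left(\frac{1}{4 \cdot 31} + 478\right) = \left(1 - 11340\right) \left(\frac{1}{4} \cdot \frac{1}{31} + 478\right) = - 11339 \left(\frac{1}{124} + 478\right) = \left(-11339\right) \frac{59273}{124} = - \frac{672096547}{124}$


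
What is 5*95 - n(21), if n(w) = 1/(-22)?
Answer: 10451/22 ≈ 475.05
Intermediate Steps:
n(w) = -1/22
5*95 - n(21) = 5*95 - 1*(-1/22) = 475 + 1/22 = 10451/22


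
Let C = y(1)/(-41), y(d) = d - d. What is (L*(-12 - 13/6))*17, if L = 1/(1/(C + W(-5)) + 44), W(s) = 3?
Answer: -1445/266 ≈ -5.4323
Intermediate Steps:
y(d) = 0
C = 0 (C = 0/(-41) = 0*(-1/41) = 0)
L = 3/133 (L = 1/(1/(0 + 3) + 44) = 1/(1/3 + 44) = 1/(133/3) = 3/133 ≈ 0.022556)
(L*(-12 - 13/6))*17 = (3*(-12 - 13/6)/133)*17 = ((3/133)*(-85/6))*17 = -85/266*17 = -1445/266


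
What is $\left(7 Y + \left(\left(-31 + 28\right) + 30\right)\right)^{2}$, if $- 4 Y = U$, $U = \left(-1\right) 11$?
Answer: $\frac{34225}{16} \approx 2139.1$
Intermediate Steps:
$U = -11$
$Y = \frac{11}{4}$ ($Y = \left(- \frac{1}{4}\right) \left(-11\right) = \frac{11}{4} \approx 2.75$)
$\left(7 Y + \left(\left(-31 + 28\right) + 30\right)\right)^{2} = \left(7 \cdot \frac{11}{4} + \left(\left(-31 + 28\right) + 30\right)\right)^{2} = \left(\frac{77}{4} + \left(-3 + 30\right)\right)^{2} = \left(\frac{77}{4} + 27\right)^{2} = \left(\frac{185}{4}\right)^{2} = \frac{34225}{16}$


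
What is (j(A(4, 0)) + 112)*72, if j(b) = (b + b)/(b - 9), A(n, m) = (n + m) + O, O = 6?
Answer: 9504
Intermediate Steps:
A(n, m) = 6 + m + n (A(n, m) = (n + m) + 6 = (m + n) + 6 = 6 + m + n)
j(b) = 2*b/(-9 + b) (j(b) = (2*b)/(-9 + b) = 2*b/(-9 + b))
(j(A(4, 0)) + 112)*72 = (2*(6 + 0 + 4)/(-9 + (6 + 0 + 4)) + 112)*72 = (2*10/(-9 + 10) + 112)*72 = (2*10/1 + 112)*72 = (2*10*1 + 112)*72 = (20 + 112)*72 = 132*72 = 9504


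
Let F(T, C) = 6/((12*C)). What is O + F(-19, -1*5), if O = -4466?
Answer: -44661/10 ≈ -4466.1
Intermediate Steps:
F(T, C) = 1/(2*C) (F(T, C) = 6*(1/(12*C)) = 1/(2*C))
O + F(-19, -1*5) = -4466 + 1/(2*((-1*5))) = -4466 + (½)/(-5) = -4466 + (½)*(-⅕) = -4466 - ⅒ = -44661/10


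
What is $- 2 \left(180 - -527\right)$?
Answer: $-1414$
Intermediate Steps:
$- 2 \left(180 - -527\right) = - 2 \left(180 + 527\right) = \left(-2\right) 707 = -1414$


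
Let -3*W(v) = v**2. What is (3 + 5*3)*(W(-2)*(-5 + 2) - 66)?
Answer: -1116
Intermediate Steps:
W(v) = -v**2/3
(3 + 5*3)*(W(-2)*(-5 + 2) - 66) = (3 + 5*3)*((-1/3*(-2)**2)*(-5 + 2) - 66) = (3 + 15)*(-1/3*4*(-3) - 66) = 18*(-4/3*(-3) - 66) = 18*(4 - 66) = 18*(-62) = -1116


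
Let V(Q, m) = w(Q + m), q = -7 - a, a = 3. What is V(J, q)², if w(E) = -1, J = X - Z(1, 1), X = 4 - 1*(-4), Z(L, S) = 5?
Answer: 1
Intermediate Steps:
X = 8 (X = 4 + 4 = 8)
q = -10 (q = -7 - 1*3 = -7 - 3 = -10)
J = 3 (J = 8 - 1*5 = 8 - 5 = 3)
V(Q, m) = -1
V(J, q)² = (-1)² = 1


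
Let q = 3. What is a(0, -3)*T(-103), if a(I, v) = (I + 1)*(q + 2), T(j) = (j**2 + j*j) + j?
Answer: 105575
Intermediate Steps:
T(j) = j + 2*j**2 (T(j) = (j**2 + j**2) + j = 2*j**2 + j = j + 2*j**2)
a(I, v) = 5 + 5*I (a(I, v) = (I + 1)*(3 + 2) = (1 + I)*5 = 5 + 5*I)
a(0, -3)*T(-103) = (5 + 5*0)*(-103*(1 + 2*(-103))) = (5 + 0)*(-103*(1 - 206)) = 5*(-103*(-205)) = 5*21115 = 105575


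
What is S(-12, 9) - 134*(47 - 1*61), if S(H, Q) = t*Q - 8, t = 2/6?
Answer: 1871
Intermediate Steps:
t = ⅓ (t = 2*(⅙) = ⅓ ≈ 0.33333)
S(H, Q) = -8 + Q/3 (S(H, Q) = Q/3 - 8 = -8 + Q/3)
S(-12, 9) - 134*(47 - 1*61) = (-8 + (⅓)*9) - 134*(47 - 1*61) = (-8 + 3) - 134*(47 - 61) = -5 - 134*(-14) = -5 + 1876 = 1871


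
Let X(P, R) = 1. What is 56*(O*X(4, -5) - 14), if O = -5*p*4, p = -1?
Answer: 336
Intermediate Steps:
O = 20 (O = -5*(-1)*4 = 5*4 = 20)
56*(O*X(4, -5) - 14) = 56*(20*1 - 14) = 56*(20 - 14) = 56*6 = 336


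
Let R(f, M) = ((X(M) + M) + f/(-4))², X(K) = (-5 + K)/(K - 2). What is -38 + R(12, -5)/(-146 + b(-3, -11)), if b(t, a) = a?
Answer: -294450/7693 ≈ -38.275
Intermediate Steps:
X(K) = (-5 + K)/(-2 + K)
R(f, M) = (M - f/4 + (-5 + M)/(-2 + M))² (R(f, M) = (((-5 + M)/(-2 + M) + M) + f/(-4))² = ((M + (-5 + M)/(-2 + M)) + f*(-¼))² = ((M + (-5 + M)/(-2 + M)) - f/4)² = (M - f/4 + (-5 + M)/(-2 + M))²)
-38 + R(12, -5)/(-146 + b(-3, -11)) = -38 + ((-20 + 4*(-5) + (-2 - 5)*(-1*12 + 4*(-5)))²/(16*(-2 - 5)²))/(-146 - 11) = -38 + ((1/16)*(-20 - 20 - 7*(-12 - 20))²/(-7)²)/(-157) = -38 - (-20 - 20 - 7*(-32))²/(2512*49) = -38 - (-20 - 20 + 224)²/(2512*49) = -38 - 184²/(2512*49) = -38 - 33856/(2512*49) = -38 - 1/157*2116/49 = -38 - 2116/7693 = -294450/7693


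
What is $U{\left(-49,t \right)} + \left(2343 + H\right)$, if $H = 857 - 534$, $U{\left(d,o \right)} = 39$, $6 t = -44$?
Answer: $2705$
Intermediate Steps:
$t = - \frac{22}{3}$ ($t = \frac{1}{6} \left(-44\right) = - \frac{22}{3} \approx -7.3333$)
$H = 323$ ($H = 857 - 534 = 323$)
$U{\left(-49,t \right)} + \left(2343 + H\right) = 39 + \left(2343 + 323\right) = 39 + 2666 = 2705$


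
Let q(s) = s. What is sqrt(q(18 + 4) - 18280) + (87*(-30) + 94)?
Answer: -2516 + I*sqrt(18258) ≈ -2516.0 + 135.12*I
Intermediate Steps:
sqrt(q(18 + 4) - 18280) + (87*(-30) + 94) = sqrt((18 + 4) - 18280) + (87*(-30) + 94) = sqrt(22 - 18280) + (-2610 + 94) = sqrt(-18258) - 2516 = I*sqrt(18258) - 2516 = -2516 + I*sqrt(18258)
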